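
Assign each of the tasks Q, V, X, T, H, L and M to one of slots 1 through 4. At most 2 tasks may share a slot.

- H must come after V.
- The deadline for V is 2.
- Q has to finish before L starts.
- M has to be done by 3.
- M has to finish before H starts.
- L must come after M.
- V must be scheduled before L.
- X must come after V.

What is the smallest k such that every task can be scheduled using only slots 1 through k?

The precedence chain requires at least 2 distinct slots.
With at most 2 per slot and 7 tasks, at least 4 slots are needed.
4 works (last occupied slot: 4): for example L=3, M=1, X=3, V=1, H=2, T=4, Q=2.

4 slots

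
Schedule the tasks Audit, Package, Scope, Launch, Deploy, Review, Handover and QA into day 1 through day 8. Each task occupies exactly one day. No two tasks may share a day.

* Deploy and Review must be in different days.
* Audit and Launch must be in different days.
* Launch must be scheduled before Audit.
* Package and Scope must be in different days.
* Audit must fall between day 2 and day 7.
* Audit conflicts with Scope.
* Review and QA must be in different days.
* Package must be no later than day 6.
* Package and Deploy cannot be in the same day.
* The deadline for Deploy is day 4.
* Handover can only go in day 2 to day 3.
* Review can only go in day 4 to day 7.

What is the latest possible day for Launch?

day 6

Downstream work caps Launch at day 6.
Launch at day 6 is achievable: QA=day 8; Audit=day 7; Deploy=day 1; Launch=day 6; Handover=day 2; Review=day 4; Package=day 3; Scope=day 5.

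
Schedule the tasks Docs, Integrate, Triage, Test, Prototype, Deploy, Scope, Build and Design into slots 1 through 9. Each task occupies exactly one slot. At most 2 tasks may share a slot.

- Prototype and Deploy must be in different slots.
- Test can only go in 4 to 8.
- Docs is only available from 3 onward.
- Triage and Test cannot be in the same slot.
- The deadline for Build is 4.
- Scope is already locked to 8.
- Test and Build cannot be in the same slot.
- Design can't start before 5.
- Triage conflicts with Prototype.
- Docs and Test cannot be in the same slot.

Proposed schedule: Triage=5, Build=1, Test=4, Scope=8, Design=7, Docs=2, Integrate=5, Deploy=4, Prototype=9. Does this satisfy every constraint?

Triage conflicts with Prototype — holds.
At most 2 tasks may share a slot — holds.
Docs and Test cannot be in the same slot — holds.
Test can only go in 4 to 8 — holds.
Triage and Test cannot be in the same slot — holds.
The deadline for Build is 4 — holds.
Docs is only available from 3 onward — violated.
Design can't start before 5 — holds.
Test and Build cannot be in the same slot — holds.
Scope is already locked to 8 — holds.
Prototype and Deploy must be in different slots — holds.

No. Docs is only available from 3 onward is not satisfied.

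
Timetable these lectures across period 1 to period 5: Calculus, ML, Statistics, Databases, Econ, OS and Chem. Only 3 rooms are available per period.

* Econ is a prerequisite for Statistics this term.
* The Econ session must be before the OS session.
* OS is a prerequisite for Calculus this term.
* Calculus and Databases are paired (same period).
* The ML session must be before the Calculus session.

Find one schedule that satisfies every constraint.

Databases=period 3, Calculus=period 3, Statistics=period 2, OS=period 2, Econ=period 1, ML=period 1, Chem=period 1

Checking: OS(period 2) before Calculus(period 3); ML(period 1) before Calculus(period 3); Econ(period 1) before Statistics(period 2); Econ(period 1) before OS(period 2); Calculus = Databases = period 3; max 3 per period (cap 3).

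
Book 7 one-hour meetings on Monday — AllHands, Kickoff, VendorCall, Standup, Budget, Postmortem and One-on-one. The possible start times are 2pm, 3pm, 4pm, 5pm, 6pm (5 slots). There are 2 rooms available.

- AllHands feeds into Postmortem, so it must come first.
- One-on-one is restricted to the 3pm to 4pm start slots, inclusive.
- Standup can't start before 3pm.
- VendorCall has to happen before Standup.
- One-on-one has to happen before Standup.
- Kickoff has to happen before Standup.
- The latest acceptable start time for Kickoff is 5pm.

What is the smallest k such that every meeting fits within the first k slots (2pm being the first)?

4 slots

The precedence chain requires at least 2 distinct slots.
With at most 2 per slot and 7 meetings, at least 4 slots are needed.
Propagating the time windows through the other constraints, Standup can't land before 4pm — that is slot 3 counting from 2pm — so the schedule must run through at least 3 slots.
4 works (last occupied slot: 5pm): for example Standup in 4pm; One-on-one in 3pm; Budget in 5pm; Kickoff in 2pm; VendorCall in 3pm; Postmortem in 4pm; AllHands in 2pm.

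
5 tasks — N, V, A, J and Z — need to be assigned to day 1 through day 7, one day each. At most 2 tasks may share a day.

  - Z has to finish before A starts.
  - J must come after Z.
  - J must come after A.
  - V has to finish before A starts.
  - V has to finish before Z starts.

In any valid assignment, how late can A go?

Precedence pushes A to at least day 3; downstream work caps A at day 6.
A at day 6 is achievable: N -> day 1, V -> day 1, A -> day 6, Z -> day 2, J -> day 7.

day 6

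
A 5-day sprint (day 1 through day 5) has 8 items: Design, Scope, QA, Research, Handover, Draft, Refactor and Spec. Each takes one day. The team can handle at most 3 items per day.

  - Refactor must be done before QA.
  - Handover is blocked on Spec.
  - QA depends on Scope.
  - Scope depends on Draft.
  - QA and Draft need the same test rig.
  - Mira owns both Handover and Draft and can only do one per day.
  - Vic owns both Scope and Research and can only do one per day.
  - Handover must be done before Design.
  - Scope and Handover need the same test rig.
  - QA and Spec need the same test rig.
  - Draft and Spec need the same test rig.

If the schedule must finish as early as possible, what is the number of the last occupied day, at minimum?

The precedence chain requires at least 3 distinct days.
With at most 3 per day and 8 work items, at least 3 days are needed.
Could 3 days be enough, i.e. nothing placed later than day 3? No: Scope must come after Draft (at day 1 or later) → {day 2, day 3}; Handover must come after Spec (at day 1 or later) → {day 2, day 3}; QA must come after Refactor (at day 1 or later) → {day 2, day 3}; Design must come after Handover (at day 2 or later) → {day 3}; Handover must come before Design (at day 3 or earlier) → {day 2}; QA must come after Scope (at day 2 or later) → {day 3}; Scope must come before QA (at day 3 or earlier) → {day 2}; Handover can't share with Scope (day 2) → nothing is left.
So 3 days is not enough.
4 works (last occupied day: day 4): for example Refactor=day 1; QA=day 3; Scope=day 2; Draft=day 1; Research=day 1; Design=day 4; Spec=day 2; Handover=day 3.

4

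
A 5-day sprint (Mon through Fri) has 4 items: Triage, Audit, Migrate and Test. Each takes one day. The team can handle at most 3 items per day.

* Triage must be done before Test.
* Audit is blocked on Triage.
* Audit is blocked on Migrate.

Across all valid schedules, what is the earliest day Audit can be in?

Tue

Precedence pushes Audit to at least Tue.
Audit at Tue is achievable: Test=Tue; Migrate=Mon; Audit=Tue; Triage=Mon.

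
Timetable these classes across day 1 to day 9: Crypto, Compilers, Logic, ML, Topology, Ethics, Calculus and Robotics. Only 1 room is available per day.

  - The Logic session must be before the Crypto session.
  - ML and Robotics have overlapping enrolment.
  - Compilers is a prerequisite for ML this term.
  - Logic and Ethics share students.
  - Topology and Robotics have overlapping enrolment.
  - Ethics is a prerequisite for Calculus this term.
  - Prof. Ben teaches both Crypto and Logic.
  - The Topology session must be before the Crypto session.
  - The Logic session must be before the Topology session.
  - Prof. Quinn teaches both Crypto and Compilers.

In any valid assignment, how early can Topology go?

Precedence pushes Topology to at least day 2; downstream work caps Topology at day 8.
Topology at day 2 is achievable: Calculus in day 7, Ethics in day 6, Topology in day 2, Robotics in day 8, Logic in day 1, ML in day 5, Compilers in day 4, Crypto in day 3.

day 2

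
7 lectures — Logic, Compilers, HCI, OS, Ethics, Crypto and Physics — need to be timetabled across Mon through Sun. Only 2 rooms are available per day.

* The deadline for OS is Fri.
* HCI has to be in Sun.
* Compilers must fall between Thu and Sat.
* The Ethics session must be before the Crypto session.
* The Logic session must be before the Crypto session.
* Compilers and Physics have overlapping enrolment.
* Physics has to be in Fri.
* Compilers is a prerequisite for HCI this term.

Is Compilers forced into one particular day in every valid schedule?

Compilers can be Thu (e.g. Physics -> Fri; Logic -> Mon; HCI -> Sun; OS -> Mon; Crypto -> Wed; Compilers -> Thu; Ethics -> Tue) or Sat (e.g. OS=Mon; Crypto=Wed; HCI=Sun; Logic=Mon; Compilers=Sat; Physics=Fri; Ethics=Tue).

No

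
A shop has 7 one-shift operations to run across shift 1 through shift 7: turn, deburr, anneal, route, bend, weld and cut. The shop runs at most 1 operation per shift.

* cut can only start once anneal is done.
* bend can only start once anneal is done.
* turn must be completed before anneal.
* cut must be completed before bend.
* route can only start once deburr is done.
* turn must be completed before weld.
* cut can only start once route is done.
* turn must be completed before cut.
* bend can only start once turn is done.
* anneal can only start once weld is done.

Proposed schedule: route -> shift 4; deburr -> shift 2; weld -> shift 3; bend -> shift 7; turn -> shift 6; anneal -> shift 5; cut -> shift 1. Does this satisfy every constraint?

No. turn must be completed before cut is not satisfied.

turn must be completed before cut — violated.
bend can only start once anneal is done — holds.
bend can only start once turn is done — holds.
route can only start once deburr is done — holds.
cut can only start once anneal is done — violated.
turn must be completed before weld — violated.
cut can only start once route is done — violated.
cut must be completed before bend — holds.
anneal can only start once weld is done — holds.
The shop runs at most 1 operation per shift — holds.
turn must be completed before anneal — violated.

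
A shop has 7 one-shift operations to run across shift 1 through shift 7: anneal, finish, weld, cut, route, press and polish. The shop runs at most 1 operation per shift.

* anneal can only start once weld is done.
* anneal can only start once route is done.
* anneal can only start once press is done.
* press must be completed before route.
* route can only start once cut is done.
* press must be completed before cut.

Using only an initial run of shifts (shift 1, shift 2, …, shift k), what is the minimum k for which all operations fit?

7 shifts

The precedence chain requires at least 4 distinct shifts.
With at most 1 per shift and 7 operations, at least 7 shifts are needed.
7 works (last occupied shift: shift 7): for example polish=shift 7, finish=shift 6, route=shift 3, press=shift 1, anneal=shift 5, cut=shift 2, weld=shift 4.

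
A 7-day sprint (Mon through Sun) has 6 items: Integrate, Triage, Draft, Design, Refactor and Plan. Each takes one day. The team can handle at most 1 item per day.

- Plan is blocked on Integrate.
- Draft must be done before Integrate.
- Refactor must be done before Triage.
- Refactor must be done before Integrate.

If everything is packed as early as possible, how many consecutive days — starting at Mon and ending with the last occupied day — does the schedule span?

The precedence chain requires at least 3 distinct days.
With at most 1 per day and 6 work items, at least 6 days are needed.
6 works (last occupied day: Sat): for example Plan in Fri, Triage in Thu, Integrate in Wed, Refactor in Mon, Design in Sat, Draft in Tue.

6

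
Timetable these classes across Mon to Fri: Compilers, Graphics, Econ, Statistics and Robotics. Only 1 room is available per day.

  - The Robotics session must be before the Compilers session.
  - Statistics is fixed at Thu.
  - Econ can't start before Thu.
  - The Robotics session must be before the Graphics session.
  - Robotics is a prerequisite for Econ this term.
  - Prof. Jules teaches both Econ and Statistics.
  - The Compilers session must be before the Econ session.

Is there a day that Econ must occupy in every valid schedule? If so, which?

Fri

Econ's window is Thu–Fri.
Statistics is fixed at Thu, and Econ can't share a day with Statistics.
So Econ must be Fri.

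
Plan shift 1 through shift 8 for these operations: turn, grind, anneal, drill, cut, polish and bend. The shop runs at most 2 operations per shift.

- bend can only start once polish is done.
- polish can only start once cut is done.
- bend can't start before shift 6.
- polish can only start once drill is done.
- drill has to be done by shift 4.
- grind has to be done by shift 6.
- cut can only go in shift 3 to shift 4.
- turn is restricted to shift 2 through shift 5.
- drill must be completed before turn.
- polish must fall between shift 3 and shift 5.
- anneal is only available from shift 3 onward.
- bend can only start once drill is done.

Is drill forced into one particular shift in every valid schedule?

No

drill can be shift 1 (e.g. drill in shift 1; bend in shift 6; anneal in shift 3; polish in shift 4; turn in shift 2; cut in shift 3; grind in shift 1) or shift 2 (e.g. turn=shift 3; grind=shift 1; anneal=shift 4; drill=shift 2; polish=shift 4; bend=shift 6; cut=shift 3).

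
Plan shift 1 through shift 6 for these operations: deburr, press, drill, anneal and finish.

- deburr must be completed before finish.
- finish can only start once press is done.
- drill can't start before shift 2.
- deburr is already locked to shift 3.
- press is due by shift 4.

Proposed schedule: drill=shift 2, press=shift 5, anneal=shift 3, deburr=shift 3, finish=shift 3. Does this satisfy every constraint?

No — it violates: finish can only start once press is done

deburr is already locked to shift 3 — holds.
deburr must be completed before finish — violated.
finish can only start once press is done — violated.
press is due by shift 4 — violated.
drill can't start before shift 2 — holds.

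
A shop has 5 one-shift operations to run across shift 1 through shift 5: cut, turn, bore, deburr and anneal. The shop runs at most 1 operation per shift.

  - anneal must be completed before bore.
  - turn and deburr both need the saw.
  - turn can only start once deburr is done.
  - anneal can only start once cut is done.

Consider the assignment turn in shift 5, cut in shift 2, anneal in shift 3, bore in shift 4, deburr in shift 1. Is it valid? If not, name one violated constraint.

anneal can only start once cut is done — holds.
anneal must be completed before bore — holds.
turn can only start once deburr is done — holds.
The shop runs at most 1 operation per shift — holds.
turn and deburr both need the saw — holds.

Yes, all constraints hold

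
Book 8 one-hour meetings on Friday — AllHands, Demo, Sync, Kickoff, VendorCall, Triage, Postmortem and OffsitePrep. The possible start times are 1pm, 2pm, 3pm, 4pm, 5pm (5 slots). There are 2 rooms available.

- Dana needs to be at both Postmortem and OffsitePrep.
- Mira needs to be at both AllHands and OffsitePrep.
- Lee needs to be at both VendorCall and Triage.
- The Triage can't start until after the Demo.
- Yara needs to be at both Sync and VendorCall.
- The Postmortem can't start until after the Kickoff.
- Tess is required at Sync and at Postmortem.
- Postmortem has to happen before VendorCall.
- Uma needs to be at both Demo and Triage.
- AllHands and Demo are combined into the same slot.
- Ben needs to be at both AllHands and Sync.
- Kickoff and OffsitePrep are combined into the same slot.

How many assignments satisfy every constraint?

Splitting on AllHands: it can be 1pm (8), 2pm (7), 3pm (4), 4pm (1). Listing each branch's schedules as (Demo, Sync, Kickoff, VendorCall, Triage, Postmortem, OffsitePrep):
AllHands=1pm: (1pm,2pm,3pm,5pm,2pm,4pm,3pm) (1pm,2pm,3pm,5pm,4pm,4pm,3pm) (1pm,3pm,2pm,5pm,3pm,4pm,2pm) (1pm,3pm,2pm,5pm,4pm,4pm,2pm) (1pm,4pm,2pm,5pm,3pm,3pm,2pm) (1pm,4pm,2pm,5pm,4pm,3pm,2pm) (1pm,5pm,2pm,4pm,3pm,3pm,2pm) (1pm,5pm,2pm,4pm,5pm,3pm,2pm) — 8.
AllHands=2pm: (2pm,1pm,3pm,5pm,4pm,4pm,3pm) (2pm,3pm,1pm,5pm,3pm,4pm,1pm) (2pm,3pm,1pm,5pm,4pm,4pm,1pm) (2pm,4pm,1pm,5pm,3pm,3pm,1pm) (2pm,4pm,1pm,5pm,4pm,3pm,1pm) (2pm,5pm,1pm,4pm,3pm,3pm,1pm) (2pm,5pm,1pm,4pm,5pm,3pm,1pm) — 7.
AllHands=3pm: (3pm,1pm,2pm,5pm,4pm,4pm,2pm) (3pm,2pm,1pm,5pm,4pm,4pm,1pm) (3pm,4pm,1pm,5pm,4pm,2pm,1pm) (3pm,5pm,1pm,4pm,5pm,2pm,1pm) — 4.
AllHands=4pm: (4pm,5pm,1pm,3pm,5pm,2pm,1pm) — 1.
Summing: 8 + 7 + 4 + 1 = 20.

20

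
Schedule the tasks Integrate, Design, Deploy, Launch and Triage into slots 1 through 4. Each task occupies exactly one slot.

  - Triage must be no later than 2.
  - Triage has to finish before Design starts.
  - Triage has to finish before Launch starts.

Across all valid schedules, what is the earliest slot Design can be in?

Precedence pushes Design to at least 2.
Design at 2 is achievable: Triage in 1; Design in 2; Launch in 2; Deploy in 1; Integrate in 1.

2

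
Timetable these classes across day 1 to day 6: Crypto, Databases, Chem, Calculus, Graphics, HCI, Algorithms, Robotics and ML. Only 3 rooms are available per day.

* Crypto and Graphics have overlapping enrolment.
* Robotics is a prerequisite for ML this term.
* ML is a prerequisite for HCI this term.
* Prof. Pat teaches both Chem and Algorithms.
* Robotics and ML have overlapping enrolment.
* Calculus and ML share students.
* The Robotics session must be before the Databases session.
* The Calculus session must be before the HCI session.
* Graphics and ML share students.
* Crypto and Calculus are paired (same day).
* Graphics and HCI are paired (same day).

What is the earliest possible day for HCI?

Precedence pushes HCI to at least day 3.
HCI at day 3 is achievable: Calculus in day 1, Databases in day 2, Crypto in day 1, Chem in day 2, Algorithms in day 3, HCI in day 3, Robotics in day 1, ML in day 2, Graphics in day 3.

day 3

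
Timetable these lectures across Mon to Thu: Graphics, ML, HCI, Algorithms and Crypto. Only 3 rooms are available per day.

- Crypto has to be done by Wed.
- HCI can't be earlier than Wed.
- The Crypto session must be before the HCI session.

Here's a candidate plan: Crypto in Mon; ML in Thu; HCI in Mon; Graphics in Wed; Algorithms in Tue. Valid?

The Crypto session must be before the HCI session — violated.
Only 3 rooms are available per day — holds.
HCI can't be earlier than Wed — violated.
Crypto has to be done by Wed — holds.

No — it violates: HCI can't be earlier than Wed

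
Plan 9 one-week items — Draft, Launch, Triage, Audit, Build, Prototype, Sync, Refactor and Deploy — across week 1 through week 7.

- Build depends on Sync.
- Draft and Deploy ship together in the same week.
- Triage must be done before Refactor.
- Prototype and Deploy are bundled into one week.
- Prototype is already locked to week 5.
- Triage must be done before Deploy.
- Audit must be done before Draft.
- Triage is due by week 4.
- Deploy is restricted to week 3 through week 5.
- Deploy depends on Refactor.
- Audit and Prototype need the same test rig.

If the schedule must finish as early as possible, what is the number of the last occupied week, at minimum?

The precedence chain requires at least 3 distinct weeks.
Prototype can't be placed before week 5, so the schedule must run through at least week 5.
5 works (last occupied week: week 5): for example Triage=week 1; Build=week 2; Launch=week 1; Prototype=week 5; Sync=week 1; Deploy=week 5; Draft=week 5; Audit=week 1; Refactor=week 2.

week 5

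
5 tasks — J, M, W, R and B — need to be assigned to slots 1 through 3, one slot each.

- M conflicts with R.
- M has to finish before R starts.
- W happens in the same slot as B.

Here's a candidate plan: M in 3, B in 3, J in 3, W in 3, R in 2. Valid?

No. M has to finish before R starts is not satisfied.

W happens in the same slot as B — holds.
M has to finish before R starts — violated.
M conflicts with R — holds.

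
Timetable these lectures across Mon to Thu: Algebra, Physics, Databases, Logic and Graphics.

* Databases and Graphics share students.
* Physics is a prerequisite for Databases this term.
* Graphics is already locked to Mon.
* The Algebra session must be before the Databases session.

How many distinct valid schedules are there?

56

Splitting on Algebra: it can be Mon (24), Tue (20), Wed (12). Listing each branch's schedules as (Physics, Databases, Logic, Graphics):
Algebra=Mon: (Mon,Tue,Mon,Mon) (Mon,Tue,Tue,Mon) (Mon,Tue,Wed,Mon) (Mon,Tue,Thu,Mon) (Mon,Wed,Mon,Mon) (Mon,Wed,Tue,Mon) (Mon,Wed,Wed,Mon) (Mon,Wed,Thu,Mon) (Mon,Thu,Mon,Mon) (Mon,Thu,Tue,Mon) (Mon,Thu,Wed,Mon) (Mon,Thu,Thu,Mon) (Tue,Wed,Mon,Mon) (Tue,Wed,Tue,Mon) (Tue,Wed,Wed,Mon) (Tue,Wed,Thu,Mon) (Tue,Thu,Mon,Mon) (Tue,Thu,Tue,Mon) (Tue,Thu,Wed,Mon) (Tue,Thu,Thu,Mon) (Wed,Thu,Mon,Mon) (Wed,Thu,Tue,Mon) (Wed,Thu,Wed,Mon) (Wed,Thu,Thu,Mon) — 24.
Algebra=Tue: (Mon,Wed,Mon,Mon) (Mon,Wed,Tue,Mon) (Mon,Wed,Wed,Mon) (Mon,Wed,Thu,Mon) (Mon,Thu,Mon,Mon) (Mon,Thu,Tue,Mon) (Mon,Thu,Wed,Mon) (Mon,Thu,Thu,Mon) (Tue,Wed,Mon,Mon) (Tue,Wed,Tue,Mon) (Tue,Wed,Wed,Mon) (Tue,Wed,Thu,Mon) (Tue,Thu,Mon,Mon) (Tue,Thu,Tue,Mon) (Tue,Thu,Wed,Mon) (Tue,Thu,Thu,Mon) (Wed,Thu,Mon,Mon) (Wed,Thu,Tue,Mon) (Wed,Thu,Wed,Mon) (Wed,Thu,Thu,Mon) — 20.
Algebra=Wed: (Mon,Thu,Mon,Mon) (Mon,Thu,Tue,Mon) (Mon,Thu,Wed,Mon) (Mon,Thu,Thu,Mon) (Tue,Thu,Mon,Mon) (Tue,Thu,Tue,Mon) (Tue,Thu,Wed,Mon) (Tue,Thu,Thu,Mon) (Wed,Thu,Mon,Mon) (Wed,Thu,Tue,Mon) (Wed,Thu,Wed,Mon) (Wed,Thu,Thu,Mon) — 12.
Summing: 24 + 20 + 12 = 56.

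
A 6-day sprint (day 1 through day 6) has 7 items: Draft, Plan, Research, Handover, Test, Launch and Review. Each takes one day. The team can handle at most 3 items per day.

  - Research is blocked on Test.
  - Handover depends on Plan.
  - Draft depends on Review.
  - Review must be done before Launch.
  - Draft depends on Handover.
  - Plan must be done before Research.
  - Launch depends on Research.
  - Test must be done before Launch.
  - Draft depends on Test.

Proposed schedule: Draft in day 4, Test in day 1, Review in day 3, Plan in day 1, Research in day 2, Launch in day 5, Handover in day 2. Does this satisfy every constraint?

The team can handle at most 3 items per day — holds.
Handover depends on Plan — holds.
Test must be done before Launch — holds.
Plan must be done before Research — holds.
Research is blocked on Test — holds.
Review must be done before Launch — holds.
Launch depends on Research — holds.
Draft depends on Review — holds.
Draft depends on Test — holds.
Draft depends on Handover — holds.

Yes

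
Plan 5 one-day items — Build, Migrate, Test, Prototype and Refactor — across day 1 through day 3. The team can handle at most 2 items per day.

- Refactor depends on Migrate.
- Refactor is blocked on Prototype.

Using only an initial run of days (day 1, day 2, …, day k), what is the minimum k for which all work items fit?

The precedence chain requires at least 2 distinct days.
With at most 2 per day and 5 work items, at least 3 days are needed.
3 works (last occupied day: day 3): for example Migrate -> day 1; Prototype -> day 1; Test -> day 3; Build -> day 2; Refactor -> day 2.

3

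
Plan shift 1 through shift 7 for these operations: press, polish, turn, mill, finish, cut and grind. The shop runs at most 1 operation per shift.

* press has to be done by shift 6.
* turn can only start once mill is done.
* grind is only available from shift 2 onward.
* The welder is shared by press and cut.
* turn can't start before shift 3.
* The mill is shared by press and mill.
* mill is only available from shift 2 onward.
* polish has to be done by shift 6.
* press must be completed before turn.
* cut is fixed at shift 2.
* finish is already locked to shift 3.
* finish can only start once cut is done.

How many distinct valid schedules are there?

17

Splitting on press: it can be shift 1 (9), shift 4 (3), shift 5 (3), shift 6 (2). Listing each branch's schedules as (polish, turn, mill, finish, cut, grind) by shift number:
press=shift 1: (4,6,5,3,2,7) (4,7,5,3,2,6) (4,7,6,3,2,5) (5,6,4,3,2,7) (5,7,4,3,2,6) (5,7,6,3,2,4) (6,5,4,3,2,7) (6,7,4,3,2,5) (6,7,5,3,2,4) — 9.
press=shift 4: (1,6,5,3,2,7) (1,7,5,3,2,6) (1,7,6,3,2,5) — 3.
press=shift 5: (1,6,4,3,2,7) (1,7,4,3,2,6) (1,7,6,3,2,4) — 3.
press=shift 6: (1,7,4,3,2,5) (1,7,5,3,2,4) — 2.
Summing: 9 + 3 + 3 + 2 = 17.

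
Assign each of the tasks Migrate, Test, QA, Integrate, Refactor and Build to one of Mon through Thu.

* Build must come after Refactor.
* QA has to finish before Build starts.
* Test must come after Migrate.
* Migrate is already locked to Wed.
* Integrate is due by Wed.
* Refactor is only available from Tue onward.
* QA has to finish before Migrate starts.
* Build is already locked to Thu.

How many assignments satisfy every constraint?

Splitting on QA: it can be Mon (6), Tue (6). Listing each branch's schedules as (Migrate, Test, Integrate, Refactor, Build):
QA=Mon: (Wed,Thu,Mon,Tue,Thu) (Wed,Thu,Mon,Wed,Thu) (Wed,Thu,Tue,Tue,Thu) (Wed,Thu,Tue,Wed,Thu) (Wed,Thu,Wed,Tue,Thu) (Wed,Thu,Wed,Wed,Thu) — 6.
QA=Tue: (Wed,Thu,Mon,Tue,Thu) (Wed,Thu,Mon,Wed,Thu) (Wed,Thu,Tue,Tue,Thu) (Wed,Thu,Tue,Wed,Thu) (Wed,Thu,Wed,Tue,Thu) (Wed,Thu,Wed,Wed,Thu) — 6.
Summing: 6 + 6 = 12.

12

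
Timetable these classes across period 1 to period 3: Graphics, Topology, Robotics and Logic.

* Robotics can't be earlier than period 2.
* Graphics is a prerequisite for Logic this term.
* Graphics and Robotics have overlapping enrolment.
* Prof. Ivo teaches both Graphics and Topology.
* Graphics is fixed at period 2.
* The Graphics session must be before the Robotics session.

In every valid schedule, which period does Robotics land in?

Robotics's window is period 2–period 3.
Graphics is fixed at period 2, and Robotics can't share a period with Graphics.
So Robotics must be period 3.

period 3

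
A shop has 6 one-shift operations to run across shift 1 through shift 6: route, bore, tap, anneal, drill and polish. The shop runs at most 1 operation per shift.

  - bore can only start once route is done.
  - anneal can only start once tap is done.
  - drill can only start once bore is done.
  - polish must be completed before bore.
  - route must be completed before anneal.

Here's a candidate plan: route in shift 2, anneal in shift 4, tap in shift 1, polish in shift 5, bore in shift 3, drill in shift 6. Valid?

Invalid. polish must be completed before bore.

route must be completed before anneal — holds.
The shop runs at most 1 operation per shift — holds.
bore can only start once route is done — holds.
anneal can only start once tap is done — holds.
polish must be completed before bore — violated.
drill can only start once bore is done — holds.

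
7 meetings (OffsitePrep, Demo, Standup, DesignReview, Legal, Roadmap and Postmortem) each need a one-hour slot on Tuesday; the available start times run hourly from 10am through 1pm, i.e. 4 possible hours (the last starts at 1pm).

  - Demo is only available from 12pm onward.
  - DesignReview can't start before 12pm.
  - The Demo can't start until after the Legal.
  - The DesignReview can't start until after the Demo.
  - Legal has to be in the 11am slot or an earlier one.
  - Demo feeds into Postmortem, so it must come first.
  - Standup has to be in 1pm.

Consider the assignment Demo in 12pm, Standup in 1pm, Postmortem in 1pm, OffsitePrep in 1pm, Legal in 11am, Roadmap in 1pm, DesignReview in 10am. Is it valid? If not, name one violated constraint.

No — it violates: DesignReview can't start before 12pm

Demo feeds into Postmortem, so it must come first — holds.
The Demo can't start until after the Legal — holds.
Legal has to be in the 11am slot or an earlier one — holds.
Standup has to be in 1pm — holds.
DesignReview can't start before 12pm — violated.
The DesignReview can't start until after the Demo — violated.
Demo is only available from 12pm onward — holds.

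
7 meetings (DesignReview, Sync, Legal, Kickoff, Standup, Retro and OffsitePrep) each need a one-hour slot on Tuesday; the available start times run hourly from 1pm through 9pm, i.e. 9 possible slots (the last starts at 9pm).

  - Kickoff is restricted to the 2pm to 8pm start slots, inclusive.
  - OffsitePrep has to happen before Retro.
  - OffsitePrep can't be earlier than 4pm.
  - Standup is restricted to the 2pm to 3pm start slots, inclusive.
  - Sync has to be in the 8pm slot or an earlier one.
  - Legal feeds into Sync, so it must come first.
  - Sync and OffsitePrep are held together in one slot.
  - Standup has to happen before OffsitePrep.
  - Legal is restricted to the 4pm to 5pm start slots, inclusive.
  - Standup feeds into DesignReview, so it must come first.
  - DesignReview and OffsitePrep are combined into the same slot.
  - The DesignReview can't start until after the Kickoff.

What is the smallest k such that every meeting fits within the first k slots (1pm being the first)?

6

The precedence chain requires at least 3 distinct slots.
Propagating the time windows through the other constraints, Retro can't land before 6pm — that is slot 6 counting from 1pm — so the schedule must run through at least 6 slots.
6 works (last occupied slot: 6pm): for example OffsitePrep in 5pm; Standup in 2pm; Sync in 5pm; DesignReview in 5pm; Kickoff in 2pm; Retro in 6pm; Legal in 4pm.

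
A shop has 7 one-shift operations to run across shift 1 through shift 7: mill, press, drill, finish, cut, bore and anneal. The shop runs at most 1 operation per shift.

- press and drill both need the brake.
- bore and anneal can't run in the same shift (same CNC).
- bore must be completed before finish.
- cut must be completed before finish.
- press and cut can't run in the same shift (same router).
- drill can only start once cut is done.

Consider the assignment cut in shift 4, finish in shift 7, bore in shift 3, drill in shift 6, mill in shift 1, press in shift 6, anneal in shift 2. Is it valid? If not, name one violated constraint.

Invalid. press and drill both need the brake.

bore must be completed before finish — holds.
press and drill both need the brake — violated.
press and cut can't run in the same shift (same router) — holds.
The shop runs at most 1 operation per shift — violated.
cut must be completed before finish — holds.
drill can only start once cut is done — holds.
bore and anneal can't run in the same shift (same CNC) — holds.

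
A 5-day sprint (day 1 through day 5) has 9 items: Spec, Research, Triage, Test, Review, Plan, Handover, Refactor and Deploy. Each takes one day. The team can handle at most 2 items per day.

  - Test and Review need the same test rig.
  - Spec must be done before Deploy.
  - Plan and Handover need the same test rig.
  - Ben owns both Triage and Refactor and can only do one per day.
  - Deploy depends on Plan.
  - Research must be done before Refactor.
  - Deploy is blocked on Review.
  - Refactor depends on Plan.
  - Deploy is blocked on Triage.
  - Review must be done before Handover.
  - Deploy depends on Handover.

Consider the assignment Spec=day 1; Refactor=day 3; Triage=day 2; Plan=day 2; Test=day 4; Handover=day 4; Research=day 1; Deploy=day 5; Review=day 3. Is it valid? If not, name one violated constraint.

Deploy is blocked on Review — holds.
Deploy depends on Plan — holds.
Ben owns both Triage and Refactor and can only do one per day — holds.
The team can handle at most 2 items per day — holds.
Deploy is blocked on Triage — holds.
Spec must be done before Deploy — holds.
Review must be done before Handover — holds.
Refactor depends on Plan — holds.
Plan and Handover need the same test rig — holds.
Research must be done before Refactor — holds.
Test and Review need the same test rig — holds.
Deploy depends on Handover — holds.

Valid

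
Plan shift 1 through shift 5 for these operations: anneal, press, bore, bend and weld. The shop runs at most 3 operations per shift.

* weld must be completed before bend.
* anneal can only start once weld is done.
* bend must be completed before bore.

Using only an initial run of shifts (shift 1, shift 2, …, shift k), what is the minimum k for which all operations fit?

3

The precedence chain requires at least 3 distinct shifts.
With at most 3 per shift and 5 operations, at least 2 shifts are needed.
3 works (last occupied shift: shift 3): for example anneal=shift 2, bend=shift 2, bore=shift 3, press=shift 1, weld=shift 1.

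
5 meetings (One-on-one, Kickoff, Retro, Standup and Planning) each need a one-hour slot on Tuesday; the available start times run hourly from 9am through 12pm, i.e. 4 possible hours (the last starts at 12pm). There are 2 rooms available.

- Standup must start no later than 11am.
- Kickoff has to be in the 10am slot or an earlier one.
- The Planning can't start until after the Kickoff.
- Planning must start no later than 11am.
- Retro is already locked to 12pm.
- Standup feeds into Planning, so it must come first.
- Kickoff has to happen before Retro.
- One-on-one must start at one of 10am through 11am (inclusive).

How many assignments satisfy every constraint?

9

Splitting on One-on-one: it can be 10am (4), 11am (5). Listing each branch's schedules as (Kickoff, Retro, Standup, Planning):
One-on-one=10am: (9am,12pm,9am,10am) (9am,12pm,9am,11am) (9am,12pm,10am,11am) (10am,12pm,9am,11am) — 4.
One-on-one=11am: (9am,12pm,9am,10am) (9am,12pm,9am,11am) (9am,12pm,10am,11am) (10am,12pm,9am,11am) (10am,12pm,10am,11am) — 5.
Summing: 4 + 5 = 9.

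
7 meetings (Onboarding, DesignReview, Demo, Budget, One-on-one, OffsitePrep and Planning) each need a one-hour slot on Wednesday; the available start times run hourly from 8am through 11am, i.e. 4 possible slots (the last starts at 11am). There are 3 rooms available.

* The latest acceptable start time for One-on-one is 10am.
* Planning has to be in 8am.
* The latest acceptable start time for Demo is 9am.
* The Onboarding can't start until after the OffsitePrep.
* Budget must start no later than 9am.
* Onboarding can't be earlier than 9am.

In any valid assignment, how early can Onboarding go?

9am

Onboarding is available from 9am.
Onboarding at 9am is achievable: Budget in 9am, Demo in 8am, DesignReview in 10am, One-on-one in 9am, Onboarding in 9am, OffsitePrep in 8am, Planning in 8am.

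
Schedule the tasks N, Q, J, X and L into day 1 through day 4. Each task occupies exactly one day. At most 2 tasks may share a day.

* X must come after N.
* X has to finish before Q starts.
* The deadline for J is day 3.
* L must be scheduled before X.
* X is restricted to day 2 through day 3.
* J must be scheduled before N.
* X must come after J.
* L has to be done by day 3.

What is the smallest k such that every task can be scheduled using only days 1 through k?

4

The precedence chain requires at least 4 distinct days.
With at most 2 per day and 5 tasks, at least 3 days are needed.
4 works (last occupied day: day 4): for example X -> day 3; N -> day 2; Q -> day 4; J -> day 1; L -> day 1.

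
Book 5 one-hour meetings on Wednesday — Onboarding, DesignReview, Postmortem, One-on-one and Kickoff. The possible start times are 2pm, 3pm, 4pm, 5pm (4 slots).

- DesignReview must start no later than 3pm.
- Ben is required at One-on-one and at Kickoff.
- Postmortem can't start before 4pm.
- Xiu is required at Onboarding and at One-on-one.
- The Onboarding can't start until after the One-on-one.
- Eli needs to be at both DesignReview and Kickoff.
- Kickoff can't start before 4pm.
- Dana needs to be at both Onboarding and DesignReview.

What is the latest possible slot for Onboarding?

Precedence pushes Onboarding to at least 3pm.
Onboarding at 5pm is achievable: Postmortem -> 4pm; Onboarding -> 5pm; DesignReview -> 2pm; One-on-one -> 2pm; Kickoff -> 4pm.

5pm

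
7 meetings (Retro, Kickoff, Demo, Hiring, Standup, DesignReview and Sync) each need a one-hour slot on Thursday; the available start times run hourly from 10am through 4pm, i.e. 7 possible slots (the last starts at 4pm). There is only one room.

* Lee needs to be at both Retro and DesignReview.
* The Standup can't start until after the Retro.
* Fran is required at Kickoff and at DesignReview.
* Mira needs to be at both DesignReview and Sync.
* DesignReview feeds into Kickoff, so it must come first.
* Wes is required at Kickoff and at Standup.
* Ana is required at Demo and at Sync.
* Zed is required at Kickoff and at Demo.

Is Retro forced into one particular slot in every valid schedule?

No

Retro can be 10am (e.g. Hiring=3pm, DesignReview=11am, Kickoff=12pm, Sync=4pm, Standup=1pm, Demo=2pm, Retro=10am) or 11am (e.g. Hiring=3pm, DesignReview=10am, Sync=4pm, Kickoff=12pm, Retro=11am, Standup=1pm, Demo=2pm).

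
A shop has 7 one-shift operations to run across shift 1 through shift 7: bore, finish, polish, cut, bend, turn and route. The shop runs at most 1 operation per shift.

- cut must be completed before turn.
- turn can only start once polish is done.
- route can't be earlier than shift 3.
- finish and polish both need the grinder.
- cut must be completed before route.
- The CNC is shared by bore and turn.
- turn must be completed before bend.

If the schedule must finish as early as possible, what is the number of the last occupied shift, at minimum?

The precedence chain requires at least 3 distinct shifts.
With at most 1 per shift and 7 operations, at least 7 shifts are needed.
7 works (last occupied shift: shift 7): for example cut=shift 1; turn=shift 4; bend=shift 5; polish=shift 2; finish=shift 7; bore=shift 6; route=shift 3.

shift 7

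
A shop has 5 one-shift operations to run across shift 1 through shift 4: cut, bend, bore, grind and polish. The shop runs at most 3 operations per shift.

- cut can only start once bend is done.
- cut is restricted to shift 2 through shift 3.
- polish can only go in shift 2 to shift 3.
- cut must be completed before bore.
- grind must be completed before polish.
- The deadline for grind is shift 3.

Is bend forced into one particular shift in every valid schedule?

bend can be shift 1 (e.g. bend=shift 1; cut=shift 2; grind=shift 1; polish=shift 2; bore=shift 3) or shift 2 (e.g. bend in shift 2; polish in shift 2; cut in shift 3; bore in shift 4; grind in shift 1).

No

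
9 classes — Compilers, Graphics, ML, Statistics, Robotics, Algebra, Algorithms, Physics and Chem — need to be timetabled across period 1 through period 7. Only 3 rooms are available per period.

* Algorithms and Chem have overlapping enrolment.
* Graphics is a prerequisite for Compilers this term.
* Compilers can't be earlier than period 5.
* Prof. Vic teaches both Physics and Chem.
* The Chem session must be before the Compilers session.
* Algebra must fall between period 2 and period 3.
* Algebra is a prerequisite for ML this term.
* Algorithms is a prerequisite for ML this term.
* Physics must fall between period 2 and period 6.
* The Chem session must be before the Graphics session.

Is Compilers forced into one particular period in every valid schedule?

No

Compilers can be period 5 (e.g. Algorithms in period 3, Robotics in period 1, Compilers in period 5, Chem in period 1, ML in period 4, Physics in period 2, Statistics in period 1, Algebra in period 2, Graphics in period 2) or period 6 (e.g. Statistics -> period 1, Algebra -> period 2, Compilers -> period 6, Robotics -> period 1, Chem -> period 1, ML -> period 4, Algorithms -> period 3, Physics -> period 2, Graphics -> period 2).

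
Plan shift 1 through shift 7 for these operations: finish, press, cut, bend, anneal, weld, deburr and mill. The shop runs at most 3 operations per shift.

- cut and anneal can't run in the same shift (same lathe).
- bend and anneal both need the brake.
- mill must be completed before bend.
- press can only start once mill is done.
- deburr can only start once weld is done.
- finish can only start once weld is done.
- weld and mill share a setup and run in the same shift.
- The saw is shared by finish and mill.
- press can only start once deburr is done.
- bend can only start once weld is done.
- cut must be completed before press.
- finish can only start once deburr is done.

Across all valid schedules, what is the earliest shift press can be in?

Precedence pushes press to at least shift 3.
press at shift 3 is achievable: press=shift 3; anneal=shift 3; deburr=shift 2; mill=shift 1; cut=shift 1; finish=shift 3; bend=shift 2; weld=shift 1.

shift 3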